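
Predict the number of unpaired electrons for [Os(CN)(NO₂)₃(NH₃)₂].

Summing ligand charges against the 0 overall charge gives an oxidation state of +4 for osmium.
Os sits in group 8, so the d-electron count is 8 − 4 = 4.
The spin state decides the count: a 5d ion has a large Δₒ and is invariably low-spin.
An octahedral low-spin d⁴ ion is t₂g⁴e_g⁰, giving 2 unpaired electrons.

2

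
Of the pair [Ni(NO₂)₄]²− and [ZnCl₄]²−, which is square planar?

For [Ni(NO₂)₄]²−: Summing ligand charges against the −2 overall charge gives an oxidation state of +2 for nickel. Nickel is a group-10 element; Ni(II) is therefore d⁸. Nitro (N-bound nitrite) is a strong-field ligand (high in the spectrochemical series). A 3d d⁸ ion with strong-field ligands gains enough CFSE to favour square planar over tetrahedral. → square planar.
For [ZnCl₄]²−: Each chloride is −1; balancing the −2 overall charge requires Zn(II). Group 12 minus oxidation state 2 gives a d¹⁰ configuration. A d¹⁰ ion has no crystal-field stabilisation preference between square planar and tetrahedral, so four ligands adopt the sterically favoured tetrahedral geometry. → tetrahedral.

[Ni(NO₂)₄]²−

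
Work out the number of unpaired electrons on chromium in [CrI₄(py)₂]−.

3 unpaired electrons

Each iodide is −1; pyridine is neutral; balancing the −1 overall charge requires Cr(III).
Chromium is a group-6 element; Cr(III) is therefore d³.
In an octahedral field the d³ configuration is t₂g³e_g⁰ (only one arrangement possible), giving 3 unpaired electrons.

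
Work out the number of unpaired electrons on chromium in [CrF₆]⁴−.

Ligand charges: each fluoride is −1. With an overall charge of −4 the chromium centre must be in the +2 oxidation state.
Chromium is a group-6 element; Cr(II) is therefore d⁴.
The spin state decides the count: Fluoride is a weak-field ligand for a first-row metal, so the complex is high-spin.
An octahedral high-spin d⁴ ion is t₂g³e_g¹, giving 4 unpaired electrons.

4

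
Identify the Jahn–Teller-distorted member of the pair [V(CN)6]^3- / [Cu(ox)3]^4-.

[Cu(ox)3]^4-

[V(CN)6]^3-: Each cyanide is −1; balancing the −3 overall charge requires V(III). Group 5 minus oxidation state 3 gives a d² configuration. The d² configuration leaves the e_g set evenly filled (or empty) — no strong Jahn–Teller driving force.
[Cu(ox)3]^4-: Summing ligand charges against the −4 overall charge gives an oxidation state of +2 for copper. Group 11 minus oxidation state 2 gives a d⁹ configuration. The t₂g⁶e_g³ configuration has an unevenly filled e_g set; the Jahn–Teller theorem predicts a tetragonal distortion (typically axial elongation) to lift the degeneracy.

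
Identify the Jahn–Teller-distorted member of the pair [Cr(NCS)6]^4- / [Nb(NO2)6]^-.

[Cr(NCS)6]^4-

[Cr(NCS)6]^4-: Each isothiocyanate is −1; balancing the −4 overall charge requires Cr(II). Group 6 minus oxidation state 2 gives a d⁴ configuration. Isothiocyanate is a weak-field ligand for a first-row metal, so the complex is high-spin. The t₂g³e_g¹ (high-spin) configuration has an unevenly filled e_g set; the Jahn–Teller theorem predicts a tetragonal distortion (typically axial elongation) to lift the degeneracy.
[Nb(NO2)6]^-: Summing ligand charges against the −1 overall charge gives an oxidation state of +5 for niobium. Nb sits in group 5, so the d-electron count is 5 − 5 = 0. The d⁰ configuration leaves the e_g set evenly filled (or empty) — no strong Jahn–Teller driving force.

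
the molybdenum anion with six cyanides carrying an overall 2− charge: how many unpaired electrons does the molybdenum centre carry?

2 unpaired electrons

Summing ligand charges against the −2 overall charge gives an oxidation state of +4 for molybdenum.
Molybdenum is a group-6 element; Mo(IV) is therefore d².
In an octahedral field the d² configuration is t₂g²e_g⁰ (only one arrangement possible), giving 2 unpaired electrons.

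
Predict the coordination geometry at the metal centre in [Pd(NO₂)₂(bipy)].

Summing ligand charges against the 0 overall charge gives an oxidation state of +2 for palladium.
Pd sits in group 10, so the d-electron count is 10 − 2 = 8.
Counting donor atoms: 2×nitro (N-bound nitrite) (monodentate) → 2 donors; 1×2,2′-bipyridine (bidentate) → 2 donors. Coordination number = 4.
A 4d d⁸ ion has a large crystal-field splitting; square planar leaves the high-energy d_{x²−y²} orbital empty and maximises CFSE.

square planar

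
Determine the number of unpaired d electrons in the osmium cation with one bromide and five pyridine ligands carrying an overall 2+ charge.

Ligand charges: each bromide is −1; pyridine is neutral. With an overall charge of +2 the osmium centre must be in the +3 oxidation state.
Os sits in group 8, so the d-electron count is 8 − 3 = 5.
The spin state decides the count: a 5d ion has a large Δₒ and is invariably low-spin.
An octahedral low-spin d⁵ ion is t₂g⁵e_g⁰, giving 1 unpaired electron.

1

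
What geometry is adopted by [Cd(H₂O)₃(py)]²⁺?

tetrahedral

Summing ligand charges against the +2 overall charge gives an oxidation state of +2 for cadmium.
Cadmium is a group-12 element; Cd(II) is therefore d¹⁰.
Coordination number: 4.
A d¹⁰ ion has no crystal-field stabilisation preference between square planar and tetrahedral, so four ligands adopt the sterically favoured tetrahedral geometry.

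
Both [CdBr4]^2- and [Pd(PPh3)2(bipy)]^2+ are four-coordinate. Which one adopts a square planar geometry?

For [CdBr4]^2-: Ligand charges: each bromide is −1. With an overall charge of −2 the cadmium centre must be in the +2 oxidation state. Group 12 minus oxidation state 2 gives a d¹⁰ configuration. A d¹⁰ ion has no crystal-field stabilisation preference between square planar and tetrahedral, so four ligands adopt the sterically favoured tetrahedral geometry. → tetrahedral.
For [Pd(PPh3)2(bipy)]^2+: Ligand charges: triphenylphosphine is neutral; 2,2′-bipyridine is neutral. With an overall charge of +2 the palladium centre must be in the +2 oxidation state. Group 10 minus oxidation state 2 gives a d⁸ configuration. A 4d d⁸ ion has a large crystal-field splitting; square planar leaves the high-energy d_{x²−y²} orbital empty and maximises CFSE. → square planar.

[Pd(PPh3)2(bipy)]^2+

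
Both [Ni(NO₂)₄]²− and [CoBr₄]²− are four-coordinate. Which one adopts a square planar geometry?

[Ni(NO₂)₄]²−

For [Ni(NO₂)₄]²−: Summing ligand charges against the −2 overall charge gives an oxidation state of +2 for nickel. Group 10 minus oxidation state 2 gives a d⁸ configuration. Nitro (N-bound nitrite) is a strong-field ligand (high in the spectrochemical series). A 3d d⁸ ion with strong-field ligands gains enough CFSE to favour square planar over tetrahedral. → square planar.
For [CoBr₄]²−: Ligand charges: each bromide is −1. With an overall charge of −2 the cobalt centre must be in the +2 oxidation state. Group 9 minus oxidation state 2 gives a d⁷ configuration. For a high-spin 3d d⁷ ion with weak-field ligands the small Δₜ gives little square-planar CFSE advantage, so four ligands adopt the sterically favoured tetrahedral geometry. → tetrahedral.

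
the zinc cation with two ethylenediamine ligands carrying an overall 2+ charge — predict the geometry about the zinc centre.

tetrahedral

Summing ligand charges against the +2 overall charge gives an oxidation state of +2 for zinc.
Zn sits in group 12, so the d-electron count is 12 − 2 = 10.
Counting donor atoms: 2×ethylenediamine (bidentate) → 4 donors. Coordination number = 4.
A d¹⁰ ion has no crystal-field stabilisation preference between square planar and tetrahedral, so four ligands adopt the sterically favoured tetrahedral geometry.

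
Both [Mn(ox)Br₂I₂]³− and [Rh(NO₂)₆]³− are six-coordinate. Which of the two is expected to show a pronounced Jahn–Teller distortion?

[Mn(ox)Br₂I₂]³−

[Mn(ox)Br₂I₂]³−: Summing ligand charges against the −3 overall charge gives an oxidation state of +3 for manganese. Mn sits in group 7, so the d-electron count is 7 − 3 = 4. Bromide, iodide, and oxalate are weak-field ligands for a first-row metal, so the complex is high-spin. The t₂g³e_g¹ (high-spin) configuration has an unevenly filled e_g set; the Jahn–Teller theorem predicts a tetragonal distortion (typically axial elongation) to lift the degeneracy.
[Rh(NO₂)₆]³−: Summing ligand charges against the −3 overall charge gives an oxidation state of +3 for rhodium. Group 9 minus oxidation state 3 gives a d⁶ configuration. A 4d ion has a large Δₒ and is invariably low-spin. The d⁶ configuration leaves the e_g set evenly filled (or empty) — no strong Jahn–Teller driving force.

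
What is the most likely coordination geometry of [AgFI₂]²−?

trigonal planar

Summing ligand charges against the −2 overall charge gives an oxidation state of +1 for silver.
Group 11 minus oxidation state 1 gives a d¹⁰ configuration.
Coordination number: 3.
Three ligands around a d¹⁰ centre minimise repulsion in a trigonal-planar arrangement.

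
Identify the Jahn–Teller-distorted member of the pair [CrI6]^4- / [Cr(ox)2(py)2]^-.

[CrI6]^4-: Each iodide is −1; balancing the −4 overall charge requires Cr(II). Group 6 minus oxidation state 2 gives a d⁴ configuration. Iodide is a weak-field ligand for a first-row metal, so the complex is high-spin. The t₂g³e_g¹ (high-spin) configuration has an unevenly filled e_g set; the Jahn–Teller theorem predicts a tetragonal distortion (typically axial elongation) to lift the degeneracy.
[Cr(ox)2(py)2]^-: Summing ligand charges against the −1 overall charge gives an oxidation state of +3 for chromium. Chromium is a group-6 element; Cr(III) is therefore d³. The d³ configuration leaves the e_g set evenly filled (or empty) — no strong Jahn–Teller driving force.

[CrI6]^4-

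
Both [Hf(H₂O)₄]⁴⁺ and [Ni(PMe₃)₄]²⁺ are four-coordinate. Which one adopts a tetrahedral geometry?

For [Hf(H₂O)₄]⁴⁺: Water is neutral; balancing the +4 overall charge requires Hf(IV). Group 4 minus oxidation state 4 gives a d⁰ configuration. A d⁰ ion has no crystal-field stabilisation preference between square planar and tetrahedral, so four ligands adopt the sterically favoured tetrahedral geometry. → tetrahedral.
For [Ni(PMe₃)₄]²⁺: Trimethylphosphine is neutral; balancing the +2 overall charge requires Ni(II). Nickel is a group-10 element; Ni(II) is therefore d⁸. Trimethylphosphine is a strong-field ligand (high in the spectrochemical series). A 3d d⁸ ion with strong-field ligands gains enough CFSE to favour square planar over tetrahedral. → square planar.

[Hf(H₂O)₄]⁴⁺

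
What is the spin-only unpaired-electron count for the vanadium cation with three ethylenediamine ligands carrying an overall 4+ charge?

Ligand charges: ethylenediamine is neutral. With an overall charge of +4 the vanadium centre must be in the +4 oxidation state.
Vanadium is a group-5 element; V(IV) is therefore d¹.
Counting donor atoms: 3×ethylenediamine (bidentate) → 6 donors. Coordination number = 6.
In an octahedral field the d¹ configuration is t₂g¹e_g⁰ (only one arrangement possible), giving 1 unpaired electron.

1 unpaired electron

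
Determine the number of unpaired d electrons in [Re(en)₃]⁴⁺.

Ethylenediamine is neutral; balancing the +4 overall charge requires Re(IV).
Re sits in group 7, so the d-electron count is 7 − 4 = 3.
Counting donor atoms: 3×ethylenediamine (bidentate) → 6 donors. Coordination number = 6.
In an octahedral field the d³ configuration is t₂g³e_g⁰ (only one arrangement possible), giving 3 unpaired electrons.

3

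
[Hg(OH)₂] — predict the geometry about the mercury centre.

linear

Ligand charges: each hydroxide is −1. With an overall charge of 0 the mercury centre must be in the +2 oxidation state.
Hg sits in group 12, so the d-electron count is 12 − 2 = 10.
With 2 monodentate ligands the coordination number is 2.
A d¹⁰ ion with only two ligands adopts a linear arrangement (sp hybridisation; no CFSE preference).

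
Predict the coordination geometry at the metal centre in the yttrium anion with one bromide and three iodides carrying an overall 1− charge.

tetrahedral

Summing ligand charges against the −1 overall charge gives an oxidation state of +3 for yttrium.
Yttrium is a group-3 element; Y(III) is therefore d⁰.
Coordination number: 4.
A d⁰ ion has no crystal-field stabilisation preference between square planar and tetrahedral, so four ligands adopt the sterically favoured tetrahedral geometry.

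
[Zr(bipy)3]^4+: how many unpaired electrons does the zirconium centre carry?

Ligand charges: 2,2′-bipyridine is neutral. With an overall charge of +4 the zirconium centre must be in the +4 oxidation state.
Group 4 minus oxidation state 4 gives a d⁰ configuration.
Counting donor atoms: 3×2,2′-bipyridine (bidentate) → 6 donors. Coordination number = 6.
In an octahedral field the d⁰ configuration is t₂g⁰e_g⁰, giving 0 unpaired electrons.

0 unpaired electrons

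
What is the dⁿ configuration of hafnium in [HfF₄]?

Ligand charges: each fluoride is −1. With an overall charge of 0 the hafnium centre must be in the +4 oxidation state.
Hafnium is a group-4 element; Hf(IV) is therefore d⁰.

d⁰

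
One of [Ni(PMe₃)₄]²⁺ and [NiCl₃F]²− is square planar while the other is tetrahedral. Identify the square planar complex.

For [Ni(PMe₃)₄]²⁺: Summing ligand charges against the +2 overall charge gives an oxidation state of +2 for nickel. Group 10 minus oxidation state 2 gives a d⁸ configuration. Trimethylphosphine is a strong-field ligand (high in the spectrochemical series). A 3d d⁸ ion with strong-field ligands gains enough CFSE to favour square planar over tetrahedral. → square planar.
For [NiCl₃F]²−: Each chloride is −1; each fluoride is −1; balancing the −2 overall charge requires Ni(II). Nickel is a group-10 element; Ni(II) is therefore d⁸. Chloride and fluoride are weak-field ligands. With weak-field ligands the CFSE gain from square planar is small, so a 3d d⁸ ion takes the sterically preferred tetrahedral geometry. → tetrahedral.

[Ni(PMe₃)₄]²⁺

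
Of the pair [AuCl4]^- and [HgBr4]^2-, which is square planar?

[AuCl4]^-

For [AuCl4]^-: Ligand charges: each chloride is −1. With an overall charge of −1 the gold centre must be in the +3 oxidation state. Gold is a group-11 element; Au(III) is therefore d⁸. A 5d d⁸ ion has a large crystal-field splitting; square planar leaves the high-energy d_{x²−y²} orbital empty and maximises CFSE. → square planar.
For [HgBr4]^2-: Ligand charges: each bromide is −1. With an overall charge of −2 the mercury centre must be in the +2 oxidation state. Hg sits in group 12, so the d-electron count is 12 − 2 = 10. A d¹⁰ ion has no crystal-field stabilisation preference between square planar and tetrahedral, so four ligands adopt the sterically favoured tetrahedral geometry. → tetrahedral.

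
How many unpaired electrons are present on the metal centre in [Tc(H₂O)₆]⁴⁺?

Water is neutral; balancing the +4 overall charge requires Tc(IV).
Group 7 minus oxidation state 4 gives a d³ configuration.
In an octahedral field the d³ configuration is t₂g³e_g⁰ (only one arrangement possible), giving 3 unpaired electrons.

3 unpaired electrons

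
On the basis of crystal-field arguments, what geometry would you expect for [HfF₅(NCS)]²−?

octahedral

Ligand charges: each fluoride is −1; each isothiocyanate is −1. With an overall charge of −2 the hafnium centre must be in the +4 oxidation state.
Hf sits in group 4, so the d-electron count is 4 − 4 = 0.
With 6 monodentate ligands the coordination number is 6.
Six donors around a single metal centre give an octahedral coordination sphere.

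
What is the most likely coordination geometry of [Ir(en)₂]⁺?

square planar

Ligand charges: ethylenediamine is neutral. With an overall charge of +1 the iridium centre must be in the +1 oxidation state.
Ir sits in group 9, so the d-electron count is 9 − 1 = 8.
Counting donor atoms: 2×ethylenediamine (bidentate) → 4 donors. Coordination number = 4.
A 5d d⁸ ion has a large crystal-field splitting; square planar leaves the high-energy d_{x²−y²} orbital empty and maximises CFSE.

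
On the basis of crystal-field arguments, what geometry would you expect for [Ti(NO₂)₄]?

Ligand charges: each nitro (N-bound nitrite) is −1. With an overall charge of 0 the titanium centre must be in the +4 oxidation state.
Ti sits in group 4, so the d-electron count is 4 − 4 = 0.
With 4 monodentate ligands the coordination number is 4.
A d⁰ ion has no crystal-field stabilisation preference between square planar and tetrahedral, so four ligands adopt the sterically favoured tetrahedral geometry.

tetrahedral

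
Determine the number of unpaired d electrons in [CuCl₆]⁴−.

1

Summing ligand charges against the −4 overall charge gives an oxidation state of +2 for copper.
Copper is a group-11 element; Cu(II) is therefore d⁹.
In an octahedral field the d⁹ configuration is t₂g⁶e_g³ (only one arrangement possible), giving 1 unpaired electron.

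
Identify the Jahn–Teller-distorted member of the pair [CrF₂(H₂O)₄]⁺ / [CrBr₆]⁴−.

[CrF₂(H₂O)₄]⁺: Summing ligand charges against the +1 overall charge gives an oxidation state of +3 for chromium. Cr sits in group 6, so the d-electron count is 6 − 3 = 3. The d³ configuration leaves the e_g set evenly filled (or empty) — no strong Jahn–Teller driving force.
[CrBr₆]⁴−: Ligand charges: each bromide is −1. With an overall charge of −4 the chromium centre must be in the +2 oxidation state. Group 6 minus oxidation state 2 gives a d⁴ configuration. Bromide is a weak-field ligand for a first-row metal, so the complex is high-spin. The t₂g³e_g¹ (high-spin) configuration has an unevenly filled e_g set; the Jahn–Teller theorem predicts a tetragonal distortion (typically axial elongation) to lift the degeneracy.

[CrBr₆]⁴−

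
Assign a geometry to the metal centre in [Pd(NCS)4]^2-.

Ligand charges: each isothiocyanate is −1. With an overall charge of −2 the palladium centre must be in the +2 oxidation state.
Group 10 minus oxidation state 2 gives a d⁸ configuration.
With 4 monodentate ligands the coordination number is 4.
A 4d d⁸ ion has a large crystal-field splitting; square planar leaves the high-energy d_{x²−y²} orbital empty and maximises CFSE.

square planar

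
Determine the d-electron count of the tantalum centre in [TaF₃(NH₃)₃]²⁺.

Each fluoride is −1; ammonia is neutral; balancing the +2 overall charge requires Ta(V).
Group 5 minus oxidation state 5 gives a d⁰ configuration.

d⁰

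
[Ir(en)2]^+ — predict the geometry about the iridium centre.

square planar

Summing ligand charges against the +1 overall charge gives an oxidation state of +1 for iridium.
Ir sits in group 9, so the d-electron count is 9 − 1 = 8.
Counting donor atoms: 2×ethylenediamine (bidentate) → 4 donors. Coordination number = 4.
A 5d d⁸ ion has a large crystal-field splitting; square planar leaves the high-energy d_{x²−y²} orbital empty and maximises CFSE.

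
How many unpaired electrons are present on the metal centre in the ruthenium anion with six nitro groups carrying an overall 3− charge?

Summing ligand charges against the −3 overall charge gives an oxidation state of +3 for ruthenium.
Group 8 minus oxidation state 3 gives a d⁵ configuration.
The spin state decides the count: a 4d ion has a large Δₒ and is invariably low-spin.
An octahedral low-spin d⁵ ion is t₂g⁵e_g⁰, giving 1 unpaired electron.

1 unpaired electron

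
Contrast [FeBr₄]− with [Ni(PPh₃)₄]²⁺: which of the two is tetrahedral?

For [FeBr₄]−: Each bromide is −1; balancing the −1 overall charge requires Fe(III). Iron is a group-8 element; Fe(III) is therefore d⁵. A high-spin d⁵ ion has zero CFSE in either geometry, so four ligands adopt the sterically favoured tetrahedral geometry. → tetrahedral.
For [Ni(PPh₃)₄]²⁺: Triphenylphosphine is neutral; balancing the +2 overall charge requires Ni(II). Group 10 minus oxidation state 2 gives a d⁸ configuration. Triphenylphosphine is a strong-field ligand (high in the spectrochemical series). A 3d d⁸ ion with strong-field ligands gains enough CFSE to favour square planar over tetrahedral. → square planar.

[FeBr₄]−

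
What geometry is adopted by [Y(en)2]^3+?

Summing ligand charges against the +3 overall charge gives an oxidation state of +3 for yttrium.
Yttrium is a group-3 element; Y(III) is therefore d⁰.
Counting donor atoms: 2×ethylenediamine (bidentate) → 4 donors. Coordination number = 4.
A d⁰ ion has no crystal-field stabilisation preference between square planar and tetrahedral, so four ligands adopt the sterically favoured tetrahedral geometry.

tetrahedral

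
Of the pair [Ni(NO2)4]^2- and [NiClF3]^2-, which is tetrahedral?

For [Ni(NO2)4]^2-: Each nitro (N-bound nitrite) is −1; balancing the −2 overall charge requires Ni(II). Group 10 minus oxidation state 2 gives a d⁸ configuration. Nitro (N-bound nitrite) is a strong-field ligand (high in the spectrochemical series). A 3d d⁸ ion with strong-field ligands gains enough CFSE to favour square planar over tetrahedral. → square planar.
For [NiClF3]^2-: Each chloride is −1; each fluoride is −1; balancing the −2 overall charge requires Ni(II). Nickel is a group-10 element; Ni(II) is therefore d⁸. Chloride and fluoride are weak-field ligands. With weak-field ligands the CFSE gain from square planar is small, so a 3d d⁸ ion takes the sterically preferred tetrahedral geometry. → tetrahedral.

[NiClF3]^2-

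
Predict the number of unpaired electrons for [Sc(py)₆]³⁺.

0 unpaired electrons

Pyridine is neutral; balancing the +3 overall charge requires Sc(III).
Scandium is a group-3 element; Sc(III) is therefore d⁰.
In an octahedral field the d⁰ configuration is t₂g⁰e_g⁰, giving 0 unpaired electrons.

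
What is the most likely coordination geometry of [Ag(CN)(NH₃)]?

linear

Ligand charges: each cyanide is −1; ammonia is neutral. With an overall charge of 0 the silver centre must be in the +1 oxidation state.
Group 11 minus oxidation state 1 gives a d¹⁰ configuration.
Coordination number: 2.
A d¹⁰ ion with only two ligands adopts a linear arrangement (sp hybridisation; no CFSE preference).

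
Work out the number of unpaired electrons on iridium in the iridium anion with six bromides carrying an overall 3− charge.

Ligand charges: each bromide is −1. With an overall charge of −3 the iridium centre must be in the +3 oxidation state.
Ir sits in group 9, so the d-electron count is 9 − 3 = 6.
The spin state decides the count: a 5d ion has a large Δₒ and is invariably low-spin.
An octahedral low-spin d⁶ ion is t₂g⁶e_g⁰, giving 0 unpaired electrons.

0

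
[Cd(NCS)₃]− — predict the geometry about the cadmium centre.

Each isothiocyanate is −1; balancing the −1 overall charge requires Cd(II).
Cadmium is a group-12 element; Cd(II) is therefore d¹⁰.
With 3 monodentate ligands the coordination number is 3.
Three ligands around a d¹⁰ centre minimise repulsion in a trigonal-planar arrangement.

trigonal planar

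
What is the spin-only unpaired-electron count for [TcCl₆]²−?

3

Each chloride is −1; balancing the −2 overall charge requires Tc(IV).
Technetium is a group-7 element; Tc(IV) is therefore d³.
In an octahedral field the d³ configuration is t₂g³e_g⁰ (only one arrangement possible), giving 3 unpaired electrons.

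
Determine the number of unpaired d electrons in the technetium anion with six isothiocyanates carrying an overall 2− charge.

Summing ligand charges against the −2 overall charge gives an oxidation state of +4 for technetium.
Tc sits in group 7, so the d-electron count is 7 − 4 = 3.
In an octahedral field the d³ configuration is t₂g³e_g⁰ (only one arrangement possible), giving 3 unpaired electrons.

3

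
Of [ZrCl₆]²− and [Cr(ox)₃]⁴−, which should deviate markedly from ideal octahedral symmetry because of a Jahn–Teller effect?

[Cr(ox)₃]⁴−

[ZrCl₆]²−: Ligand charges: each chloride is −1. With an overall charge of −2 the zirconium centre must be in the +4 oxidation state. Zr sits in group 4, so the d-electron count is 4 − 4 = 0. The d⁰ configuration leaves the e_g set evenly filled (or empty) — no strong Jahn–Teller driving force.
[Cr(ox)₃]⁴−: Ligand charges: each oxalate is −2. With an overall charge of −4 the chromium centre must be in the +2 oxidation state. Cr sits in group 6, so the d-electron count is 6 − 2 = 4. Oxalate is a weak-field ligand for a first-row metal, so the complex is high-spin. The t₂g³e_g¹ (high-spin) configuration has an unevenly filled e_g set; the Jahn–Teller theorem predicts a tetragonal distortion (typically axial elongation) to lift the degeneracy.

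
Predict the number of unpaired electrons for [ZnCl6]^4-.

Each chloride is −1; balancing the −4 overall charge requires Zn(II).
Zn sits in group 12, so the d-electron count is 12 − 2 = 10.
In an octahedral field the d¹⁰ configuration is t₂g⁶e_g⁴, giving 0 unpaired electrons.

0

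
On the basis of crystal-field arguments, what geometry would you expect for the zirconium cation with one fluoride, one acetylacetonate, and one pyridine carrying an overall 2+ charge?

Ligand charges: each fluoride is −1; each acetylacetonate is −1; pyridine is neutral. With an overall charge of +2 the zirconium centre must be in the +4 oxidation state.
Zr sits in group 4, so the d-electron count is 4 − 4 = 0.
Counting donor atoms: 1×fluoride (monodentate) → 1 donor; 1×acetylacetonate (bidentate) → 2 donors; 1×pyridine (monodentate) → 1 donor. Coordination number = 4.
A d⁰ ion has no crystal-field stabilisation preference between square planar and tetrahedral, so four ligands adopt the sterically favoured tetrahedral geometry.

tetrahedral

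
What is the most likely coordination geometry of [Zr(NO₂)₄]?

Each nitro (N-bound nitrite) is −1; balancing the 0 overall charge requires Zr(IV).
Zirconium is a group-4 element; Zr(IV) is therefore d⁰.
With 4 monodentate ligands the coordination number is 4.
A d⁰ ion has no crystal-field stabilisation preference between square planar and tetrahedral, so four ligands adopt the sterically favoured tetrahedral geometry.

tetrahedral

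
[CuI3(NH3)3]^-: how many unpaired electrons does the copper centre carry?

Summing ligand charges against the −1 overall charge gives an oxidation state of +2 for copper.
Cu sits in group 11, so the d-electron count is 11 − 2 = 9.
In an octahedral field the d⁹ configuration is t₂g⁶e_g³ (only one arrangement possible), giving 1 unpaired electron.

1 unpaired electron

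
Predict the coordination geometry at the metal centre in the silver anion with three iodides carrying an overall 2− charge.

trigonal planar

Summing ligand charges against the −2 overall charge gives an oxidation state of +1 for silver.
Group 11 minus oxidation state 1 gives a d¹⁰ configuration.
With 3 monodentate ligands the coordination number is 3.
Three ligands around a d¹⁰ centre minimise repulsion in a trigonal-planar arrangement.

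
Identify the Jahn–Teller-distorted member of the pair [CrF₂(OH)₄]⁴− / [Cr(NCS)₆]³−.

[CrF₂(OH)₄]⁴−: Each fluoride is −1; each hydroxide is −1; balancing the −4 overall charge requires Cr(II). Chromium is a group-6 element; Cr(II) is therefore d⁴. Fluoride and hydroxide are weak-field ligands for a first-row metal, so the complex is high-spin. The t₂g³e_g¹ (high-spin) configuration has an unevenly filled e_g set; the Jahn–Teller theorem predicts a tetragonal distortion (typically axial elongation) to lift the degeneracy.
[Cr(NCS)₆]³−: Ligand charges: each isothiocyanate is −1. With an overall charge of −3 the chromium centre must be in the +3 oxidation state. Chromium is a group-6 element; Cr(III) is therefore d³. The d³ configuration leaves the e_g set evenly filled (or empty) — no strong Jahn–Teller driving force.

[CrF₂(OH)₄]⁴−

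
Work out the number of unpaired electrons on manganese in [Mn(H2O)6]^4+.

3

Summing ligand charges against the +4 overall charge gives an oxidation state of +4 for manganese.
Manganese is a group-7 element; Mn(IV) is therefore d³.
In an octahedral field the d³ configuration is t₂g³e_g⁰ (only one arrangement possible), giving 3 unpaired electrons.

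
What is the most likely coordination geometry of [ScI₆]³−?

Ligand charges: each iodide is −1. With an overall charge of −3 the scandium centre must be in the +3 oxidation state.
Sc sits in group 3, so the d-electron count is 3 − 3 = 0.
Coordination number: 6.
Six donors around a single metal centre give an octahedral coordination sphere.

octahedral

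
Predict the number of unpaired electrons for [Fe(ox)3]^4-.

Each oxalate is −2; balancing the −4 overall charge requires Fe(II).
Fe sits in group 8, so the d-electron count is 8 − 2 = 6.
Counting donor atoms: 3×oxalate (bidentate) → 6 donors. Coordination number = 6.
The spin state decides the count: Oxalate is a weak-field ligand for a first-row metal, so the complex is high-spin.
An octahedral high-spin d⁶ ion is t₂g⁴e_g², giving 4 unpaired electrons.

4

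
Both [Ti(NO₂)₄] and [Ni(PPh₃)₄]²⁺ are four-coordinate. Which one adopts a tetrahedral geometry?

For [Ti(NO₂)₄]: Ligand charges: each nitro (N-bound nitrite) is −1. With an overall charge of 0 the titanium centre must be in the +4 oxidation state. Ti sits in group 4, so the d-electron count is 4 − 4 = 0. A d⁰ ion has no crystal-field stabilisation preference between square planar and tetrahedral, so four ligands adopt the sterically favoured tetrahedral geometry. → tetrahedral.
For [Ni(PPh₃)₄]²⁺: Summing ligand charges against the +2 overall charge gives an oxidation state of +2 for nickel. Ni sits in group 10, so the d-electron count is 10 − 2 = 8. Triphenylphosphine is a strong-field ligand (high in the spectrochemical series). A 3d d⁸ ion with strong-field ligands gains enough CFSE to favour square planar over tetrahedral. → square planar.

[Ti(NO₂)₄]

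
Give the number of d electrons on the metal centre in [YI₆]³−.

Ligand charges: each iodide is −1. With an overall charge of −3 the yttrium centre must be in the +3 oxidation state.
Y sits in group 3, so the d-electron count is 3 − 3 = 0.

d⁰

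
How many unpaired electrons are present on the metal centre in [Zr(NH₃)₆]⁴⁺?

0 unpaired electrons

Summing ligand charges against the +4 overall charge gives an oxidation state of +4 for zirconium.
Zirconium is a group-4 element; Zr(IV) is therefore d⁰.
In an octahedral field the d⁰ configuration is t₂g⁰e_g⁰, giving 0 unpaired electrons.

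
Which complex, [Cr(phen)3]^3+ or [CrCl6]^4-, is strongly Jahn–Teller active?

[Cr(phen)3]^3+: 1,10-phenanthroline is neutral; balancing the +3 overall charge requires Cr(III). Group 6 minus oxidation state 3 gives a d³ configuration. The d³ configuration leaves the e_g set evenly filled (or empty) — no strong Jahn–Teller driving force.
[CrCl6]^4-: Each chloride is −1; balancing the −4 overall charge requires Cr(II). Group 6 minus oxidation state 2 gives a d⁴ configuration. Chloride is a weak-field ligand for a first-row metal, so the complex is high-spin. The t₂g³e_g¹ (high-spin) configuration has an unevenly filled e_g set; the Jahn–Teller theorem predicts a tetragonal distortion (typically axial elongation) to lift the degeneracy.

[CrCl6]^4-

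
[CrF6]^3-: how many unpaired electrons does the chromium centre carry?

3

Each fluoride is −1; balancing the −3 overall charge requires Cr(III).
Group 6 minus oxidation state 3 gives a d³ configuration.
In an octahedral field the d³ configuration is t₂g³e_g⁰ (only one arrangement possible), giving 3 unpaired electrons.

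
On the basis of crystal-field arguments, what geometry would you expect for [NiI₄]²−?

Summing ligand charges against the −2 overall charge gives an oxidation state of +2 for nickel.
Nickel is a group-10 element; Ni(II) is therefore d⁸.
With 4 monodentate ligands the coordination number is 4.
Iodide is a weak-field ligand.
With weak-field ligands the CFSE gain from square planar is small, so a 3d d⁸ ion takes the sterically preferred tetrahedral geometry.

tetrahedral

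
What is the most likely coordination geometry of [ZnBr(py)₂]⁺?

trigonal planar

Ligand charges: each bromide is −1; pyridine is neutral. With an overall charge of +1 the zinc centre must be in the +2 oxidation state.
Group 12 minus oxidation state 2 gives a d¹⁰ configuration.
With 3 monodentate ligands the coordination number is 3.
Three ligands around a d¹⁰ centre minimise repulsion in a trigonal-planar arrangement.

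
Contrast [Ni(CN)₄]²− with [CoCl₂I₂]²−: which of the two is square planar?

For [Ni(CN)₄]²−: Each cyanide is −1; balancing the −2 overall charge requires Ni(II). Group 10 minus oxidation state 2 gives a d⁸ configuration. Cyanide is a strong-field ligand (high in the spectrochemical series). A 3d d⁸ ion with strong-field ligands gains enough CFSE to favour square planar over tetrahedral. → square planar.
For [CoCl₂I₂]²−: Ligand charges: each chloride is −1; each iodide is −1. With an overall charge of −2 the cobalt centre must be in the +2 oxidation state. Co sits in group 9, so the d-electron count is 9 − 2 = 7. For a high-spin 3d d⁷ ion with weak-field ligands the small Δₜ gives little square-planar CFSE advantage, so four ligands adopt the sterically favoured tetrahedral geometry. → tetrahedral.

[Ni(CN)₄]²−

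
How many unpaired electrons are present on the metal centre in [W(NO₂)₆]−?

1 unpaired electron

Each nitro (N-bound nitrite) is −1; balancing the −1 overall charge requires W(V).
Group 6 minus oxidation state 5 gives a d¹ configuration.
In an octahedral field the d¹ configuration is t₂g¹e_g⁰ (only one arrangement possible), giving 1 unpaired electron.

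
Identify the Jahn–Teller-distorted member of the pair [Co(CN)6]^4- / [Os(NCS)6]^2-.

[Co(CN)6]^4-

[Co(CN)6]^4-: Summing ligand charges against the −4 overall charge gives an oxidation state of +2 for cobalt. Co sits in group 9, so the d-electron count is 9 − 2 = 7. Cyanide is a strong-field ligand (high in the spectrochemical series) for a first-row metal, so the complex is low-spin. The t₂g⁶e_g¹ (low-spin) configuration has an unevenly filled e_g set; the Jahn–Teller theorem predicts a tetragonal distortion (typically axial elongation) to lift the degeneracy.
[Os(NCS)6]^2-: Summing ligand charges against the −2 overall charge gives an oxidation state of +4 for osmium. Osmium is a group-8 element; Os(IV) is therefore d⁴. A 5d ion has a large Δₒ and is invariably low-spin. The d⁴ configuration leaves the e_g set evenly filled (or empty) — no strong Jahn–Teller driving force.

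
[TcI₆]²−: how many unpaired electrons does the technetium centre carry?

3

Each iodide is −1; balancing the −2 overall charge requires Tc(IV).
Technetium is a group-7 element; Tc(IV) is therefore d³.
In an octahedral field the d³ configuration is t₂g³e_g⁰ (only one arrangement possible), giving 3 unpaired electrons.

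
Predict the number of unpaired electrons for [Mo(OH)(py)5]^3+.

2 unpaired electrons

Ligand charges: each hydroxide is −1; pyridine is neutral. With an overall charge of +3 the molybdenum centre must be in the +4 oxidation state.
Group 6 minus oxidation state 4 gives a d² configuration.
In an octahedral field the d² configuration is t₂g²e_g⁰ (only one arrangement possible), giving 2 unpaired electrons.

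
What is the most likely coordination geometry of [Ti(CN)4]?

tetrahedral

Ligand charges: each cyanide is −1. With an overall charge of 0 the titanium centre must be in the +4 oxidation state.
Ti sits in group 4, so the d-electron count is 4 − 4 = 0.
With 4 monodentate ligands the coordination number is 4.
A d⁰ ion has no crystal-field stabilisation preference between square planar and tetrahedral, so four ligands adopt the sterically favoured tetrahedral geometry.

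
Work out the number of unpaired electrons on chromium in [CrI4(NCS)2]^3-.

Summing ligand charges against the −3 overall charge gives an oxidation state of +3 for chromium.
Group 6 minus oxidation state 3 gives a d³ configuration.
In an octahedral field the d³ configuration is t₂g³e_g⁰ (only one arrangement possible), giving 3 unpaired electrons.

3 unpaired electrons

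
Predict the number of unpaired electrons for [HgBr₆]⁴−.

0 unpaired electrons

Summing ligand charges against the −4 overall charge gives an oxidation state of +2 for mercury.
Hg sits in group 12, so the d-electron count is 12 − 2 = 10.
In an octahedral field the d¹⁰ configuration is t₂g⁶e_g⁴, giving 0 unpaired electrons.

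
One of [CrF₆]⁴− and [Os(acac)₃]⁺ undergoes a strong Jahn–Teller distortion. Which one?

[CrF₆]⁴−

[CrF₆]⁴−: Ligand charges: each fluoride is −1. With an overall charge of −4 the chromium centre must be in the +2 oxidation state. Chromium is a group-6 element; Cr(II) is therefore d⁴. Fluoride is a weak-field ligand for a first-row metal, so the complex is high-spin. The t₂g³e_g¹ (high-spin) configuration has an unevenly filled e_g set; the Jahn–Teller theorem predicts a tetragonal distortion (typically axial elongation) to lift the degeneracy.
[Os(acac)₃]⁺: Each acetylacetonate is −1; balancing the +1 overall charge requires Os(IV). Osmium is a group-8 element; Os(IV) is therefore d⁴. A 5d ion has a large Δₒ and is invariably low-spin. The d⁴ configuration leaves the e_g set evenly filled (or empty) — no strong Jahn–Teller driving force.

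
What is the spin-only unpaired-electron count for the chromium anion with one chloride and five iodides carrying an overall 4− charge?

Summing ligand charges against the −4 overall charge gives an oxidation state of +2 for chromium.
Chromium is a group-6 element; Cr(II) is therefore d⁴.
The spin state decides the count: Chloride and iodide are weak-field ligands for a first-row metal, so the complex is high-spin.
An octahedral high-spin d⁴ ion is t₂g³e_g¹, giving 4 unpaired electrons.

4 unpaired electrons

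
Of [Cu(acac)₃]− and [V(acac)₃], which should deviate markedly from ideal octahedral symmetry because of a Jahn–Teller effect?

[Cu(acac)₃]−

[Cu(acac)₃]−: Summing ligand charges against the −1 overall charge gives an oxidation state of +2 for copper. Cu sits in group 11, so the d-electron count is 11 − 2 = 9. The t₂g⁶e_g³ configuration has an unevenly filled e_g set; the Jahn–Teller theorem predicts a tetragonal distortion (typically axial elongation) to lift the degeneracy.
[V(acac)₃]: Summing ligand charges against the 0 overall charge gives an oxidation state of +3 for vanadium. V sits in group 5, so the d-electron count is 5 − 3 = 2. The d² configuration leaves the e_g set evenly filled (or empty) — no strong Jahn–Teller driving force.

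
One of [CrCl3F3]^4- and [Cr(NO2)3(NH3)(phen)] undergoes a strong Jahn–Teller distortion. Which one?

[CrCl3F3]^4-

[CrCl3F3]^4-: Summing ligand charges against the −4 overall charge gives an oxidation state of +2 for chromium. Cr sits in group 6, so the d-electron count is 6 − 2 = 4. Chloride and fluoride are weak-field ligands for a first-row metal, so the complex is high-spin. The t₂g³e_g¹ (high-spin) configuration has an unevenly filled e_g set; the Jahn–Teller theorem predicts a tetragonal distortion (typically axial elongation) to lift the degeneracy.
[Cr(NO2)3(NH3)(phen)]: Each nitro (N-bound nitrite) is −1; ammonia is neutral; 1,10-phenanthroline is neutral; balancing the 0 overall charge requires Cr(III). Cr sits in group 6, so the d-electron count is 6 − 3 = 3. The d³ configuration leaves the e_g set evenly filled (or empty) — no strong Jahn–Teller driving force.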